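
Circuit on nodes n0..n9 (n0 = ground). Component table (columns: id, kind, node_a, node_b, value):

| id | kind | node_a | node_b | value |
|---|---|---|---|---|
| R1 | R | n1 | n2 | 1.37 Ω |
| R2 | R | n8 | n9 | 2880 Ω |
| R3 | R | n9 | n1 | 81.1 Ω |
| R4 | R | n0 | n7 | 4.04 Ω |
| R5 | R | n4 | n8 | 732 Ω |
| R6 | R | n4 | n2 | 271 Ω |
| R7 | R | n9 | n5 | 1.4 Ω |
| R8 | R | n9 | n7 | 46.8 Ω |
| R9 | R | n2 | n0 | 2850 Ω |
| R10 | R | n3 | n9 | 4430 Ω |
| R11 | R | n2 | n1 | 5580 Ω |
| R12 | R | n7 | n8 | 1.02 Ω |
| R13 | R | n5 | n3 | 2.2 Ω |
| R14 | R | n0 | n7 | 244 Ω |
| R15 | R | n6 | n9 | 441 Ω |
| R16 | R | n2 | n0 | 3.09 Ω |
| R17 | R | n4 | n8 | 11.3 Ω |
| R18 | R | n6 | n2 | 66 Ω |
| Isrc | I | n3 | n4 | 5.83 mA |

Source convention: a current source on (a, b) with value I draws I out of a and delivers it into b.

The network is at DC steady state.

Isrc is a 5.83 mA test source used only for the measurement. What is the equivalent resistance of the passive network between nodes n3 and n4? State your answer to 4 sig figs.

R_eq = 43.93 Ω

Apply KCL at each of the 9 non-ground nodes and solve the resulting linear system.
Node n1: branches {R1, R3, R11} → V_1 = -0.008383
Node n2: branches {R1, R6, R9, R11, R16, R18} → V_2 = -0.005814
Node n3: branches {R10, R13, Isrc} → V_3 = -0.1815
Node n4: branches {R5, R6, R17, Isrc} → V_4 = 0.07464
Node n5: branches {R7, R13} → V_5 = -0.1686
Node n6: branches {R15, R18} → V_6 = -0.02595
Node n7: branches {R4, R8, R12, R14} → V_7 = 0.007486
Node n8: branches {R2, R5, R12, R17} → V_8 = 0.01307
Node n9: branches {R2, R3, R7, R8, R10, R15} → V_9 = -0.1605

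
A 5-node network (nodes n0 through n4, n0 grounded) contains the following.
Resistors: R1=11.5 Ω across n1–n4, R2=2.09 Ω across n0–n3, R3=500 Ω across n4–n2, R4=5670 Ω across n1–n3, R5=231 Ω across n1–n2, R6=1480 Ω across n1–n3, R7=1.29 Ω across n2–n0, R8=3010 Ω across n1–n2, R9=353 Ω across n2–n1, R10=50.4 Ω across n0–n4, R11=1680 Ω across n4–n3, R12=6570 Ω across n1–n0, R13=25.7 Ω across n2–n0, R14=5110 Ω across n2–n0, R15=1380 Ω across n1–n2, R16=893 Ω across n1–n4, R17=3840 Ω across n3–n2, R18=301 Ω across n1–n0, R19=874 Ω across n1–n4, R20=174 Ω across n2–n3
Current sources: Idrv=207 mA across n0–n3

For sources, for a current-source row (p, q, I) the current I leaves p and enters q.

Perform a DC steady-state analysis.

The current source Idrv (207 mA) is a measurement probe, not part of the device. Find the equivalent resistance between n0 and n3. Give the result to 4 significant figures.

Element admittances at DC:
  Y(R1) = 0.08696 S between n1,n4
  Y(R2) = 0.4785 S between n0,n3
  Y(R3) = 0.002000 S between n4,n2
  Y(R4) = 0.0001764 S between n1,n3
  Y(R5) = 0.004329 S between n1,n2
  Y(R6) = 0.0006757 S between n1,n3
  Y(R7) = 0.7752 S between n2,n0
  Y(R8) = 0.0003322 S between n1,n2
  Y(R9) = 0.002833 S between n2,n1
  Y(R10) = 0.01984 S between n0,n4
  Y(R11) = 0.0005952 S between n4,n3
  Y(R12) = 0.0001522 S between n1,n0
  Y(R13) = 0.03891 S between n2,n0
  Y(R14) = 0.0001957 S between n2,n0
  Y(R15) = 0.0007246 S between n1,n2
  Y(R16) = 0.001120 S between n1,n4
  Y(R17) = 0.0002604 S between n3,n2
  Y(R18) = 0.003322 S between n1,n0
  Y(R19) = 0.001144 S between n1,n4
  Y(R20) = 0.005747 S between n2,n3
  Idrv: injects 0.207 A into n3 (from n0)
Assemble and solve the 4×4 MNA system:
  V(n1)=0.01963  V(n2)=0.003320  V(n3)=0.4261  V(n4)=0.01802

R_eq = 2.058 Ω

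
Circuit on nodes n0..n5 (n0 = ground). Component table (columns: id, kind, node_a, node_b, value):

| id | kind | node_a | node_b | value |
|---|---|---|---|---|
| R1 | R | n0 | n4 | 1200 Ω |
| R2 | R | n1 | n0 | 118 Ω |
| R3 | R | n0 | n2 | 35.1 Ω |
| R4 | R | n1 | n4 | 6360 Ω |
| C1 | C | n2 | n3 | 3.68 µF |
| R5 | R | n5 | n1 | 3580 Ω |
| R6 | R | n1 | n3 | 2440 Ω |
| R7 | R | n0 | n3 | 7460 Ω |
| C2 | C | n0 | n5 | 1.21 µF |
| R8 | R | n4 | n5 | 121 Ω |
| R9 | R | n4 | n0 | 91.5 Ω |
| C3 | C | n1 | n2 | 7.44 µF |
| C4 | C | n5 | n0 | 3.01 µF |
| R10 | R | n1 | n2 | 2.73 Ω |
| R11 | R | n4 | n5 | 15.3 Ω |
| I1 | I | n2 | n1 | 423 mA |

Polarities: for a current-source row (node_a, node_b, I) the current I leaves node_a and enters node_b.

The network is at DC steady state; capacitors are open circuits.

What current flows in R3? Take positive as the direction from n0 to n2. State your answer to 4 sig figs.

0.007750 A

Apply KCL at each of the 5 non-ground nodes and solve the resulting linear system.
Node n1: branches {R2, R4, R5, R6, C3, R10, I1} → V_1 = 0.8616
Node n2: branches {R3, C1, C3, R10, I1} → V_2 = -0.2720
Node n3: branches {C1, R6, R7} → V_3 = 0.6492
Node n4: branches {R1, R4, R8, R9, R11} → V_4 = 0.03076
Node n5: branches {R5, C2, R8, C4, R11} → V_5 = 0.03390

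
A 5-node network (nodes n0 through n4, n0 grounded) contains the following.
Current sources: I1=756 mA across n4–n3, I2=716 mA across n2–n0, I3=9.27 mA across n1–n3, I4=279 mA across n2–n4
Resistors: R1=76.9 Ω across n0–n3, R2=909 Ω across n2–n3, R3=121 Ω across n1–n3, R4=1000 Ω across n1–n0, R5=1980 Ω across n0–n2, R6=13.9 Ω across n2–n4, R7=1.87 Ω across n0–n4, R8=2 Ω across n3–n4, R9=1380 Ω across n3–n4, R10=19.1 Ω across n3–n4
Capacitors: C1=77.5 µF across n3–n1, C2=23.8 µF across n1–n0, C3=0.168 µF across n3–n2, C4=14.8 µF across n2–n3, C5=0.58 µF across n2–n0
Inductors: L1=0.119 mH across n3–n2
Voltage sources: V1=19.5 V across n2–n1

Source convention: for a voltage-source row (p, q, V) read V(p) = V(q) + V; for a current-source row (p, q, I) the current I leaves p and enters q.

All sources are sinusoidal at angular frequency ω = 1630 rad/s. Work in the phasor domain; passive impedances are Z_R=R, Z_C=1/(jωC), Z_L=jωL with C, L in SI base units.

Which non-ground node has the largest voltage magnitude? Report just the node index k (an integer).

Element admittances at ω=1630 rad/s:
  I1: injects 0.756 A into n3 (from n4)
  Y(R1) = 0.01300+0.000j S between n0,n3
  I2: injects 0.716 A into n0 (from n2)
  Y(C1) = 0.000+0.1263j S between n3,n1
  Y(L1) = 0.000-5.155j S between n3,n2
  Y(C2) = 0.000+0.03879j S between n1,n0
  I3: injects 0.00927 A into n3 (from n1)
  Y(R2) = 0.001100+0.000j S between n2,n3
  Y(R3) = 0.008264+0.000j S between n1,n3
  I4: injects 0.279 A into n4 (from n2)
  Y(C3) = 0.000+0.0002738j S between n3,n2
  Y(R4) = 0.001000+0.000j S between n1,n0
  Y(R5) = 0.0005051+0.000j S between n0,n2
  Y(R6) = 0.07194+0.000j S between n2,n4
  Y(R7) = 0.5348+0.000j S between n0,n4
  Y(R8) = 0.5000+0.000j S between n3,n4
  Y(R9) = 0.0007246+0.000j S between n3,n4
  Y(C4) = 0.000+0.02412j S between n2,n3
  Y(R10) = 0.05236+0.000j S between n3,n4
  Y(C5) = 0.000+0.0009454j S between n2,n0
  V1: constraint V(n2)−V(n1) = 19.5
Assemble and solve the 5×5 MNA system:
  V(n1)=-21.30+2.619j  V(n2)=-1.798+2.619j  V(n3)=-1.157+2.750j  V(n4)=-1.075+1.474j
  i(V1)=-0.2634-3.369j

1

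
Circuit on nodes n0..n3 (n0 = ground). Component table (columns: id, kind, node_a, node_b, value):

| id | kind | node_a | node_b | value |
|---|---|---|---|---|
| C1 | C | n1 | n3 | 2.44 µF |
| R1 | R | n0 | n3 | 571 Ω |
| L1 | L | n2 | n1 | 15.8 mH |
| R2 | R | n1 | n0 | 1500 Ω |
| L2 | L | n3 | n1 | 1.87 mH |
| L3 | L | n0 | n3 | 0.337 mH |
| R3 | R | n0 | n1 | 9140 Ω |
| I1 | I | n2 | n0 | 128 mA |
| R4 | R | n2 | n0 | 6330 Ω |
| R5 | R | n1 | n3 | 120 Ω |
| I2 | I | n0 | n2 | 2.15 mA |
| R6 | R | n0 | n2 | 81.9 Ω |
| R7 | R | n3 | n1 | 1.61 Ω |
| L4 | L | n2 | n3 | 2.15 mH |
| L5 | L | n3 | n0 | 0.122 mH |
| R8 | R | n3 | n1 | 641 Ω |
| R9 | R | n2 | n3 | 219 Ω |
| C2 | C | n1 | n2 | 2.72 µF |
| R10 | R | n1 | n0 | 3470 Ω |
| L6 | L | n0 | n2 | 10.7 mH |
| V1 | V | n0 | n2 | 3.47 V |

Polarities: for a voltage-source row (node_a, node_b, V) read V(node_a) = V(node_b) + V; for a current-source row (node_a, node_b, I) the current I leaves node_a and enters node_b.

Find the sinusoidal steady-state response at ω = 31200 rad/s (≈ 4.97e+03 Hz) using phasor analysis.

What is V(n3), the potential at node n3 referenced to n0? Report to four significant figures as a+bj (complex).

0.7634-0.2225j V

Element admittances at ω=31200 rad/s:
  Y(C1) = 0.000+0.07613j S between n1,n3
  Y(R1) = 0.001751+0.000j S between n0,n3
  Y(L1) = 0.000-0.002029j S between n2,n1
  Y(R2) = 0.0006667+0.000j S between n1,n0
  Y(L2) = 0.000-0.01714j S between n3,n1
  Y(L3) = 0.000-0.09511j S between n0,n3
  Y(R3) = 0.0001094+0.000j S between n0,n1
  I1: injects 0.128 A into n0 (from n2)
  Y(R4) = 0.0001580+0.000j S between n2,n0
  Y(R5) = 0.008333+0.000j S between n1,n3
  I2: injects 0.00215 A into n2 (from n0)
  Y(R6) = 0.01221+0.000j S between n0,n2
  Y(R7) = 0.6211+0.000j S between n3,n1
  Y(L4) = 0.000-0.01491j S between n2,n3
  Y(L5) = 0.000-0.2627j S between n3,n0
  Y(R8) = 0.001560+0.000j S between n3,n1
  Y(R9) = 0.004566+0.000j S between n2,n3
  Y(C2) = 0.000+0.08486j S between n1,n2
  Y(R10) = 0.0002882+0.000j S between n1,n0
  Y(L6) = 0.000-0.002995j S between n0,n2
  V1: constraint V(n0)−V(n2) = 3.47
Assemble and solve the 4×4 MNA system:
  V(n1)=0.6160-0.7439j  V(n2)=-3.470+0.000j  V(n3)=0.7634-0.2225j
  i(V1)=0.005301-0.2639j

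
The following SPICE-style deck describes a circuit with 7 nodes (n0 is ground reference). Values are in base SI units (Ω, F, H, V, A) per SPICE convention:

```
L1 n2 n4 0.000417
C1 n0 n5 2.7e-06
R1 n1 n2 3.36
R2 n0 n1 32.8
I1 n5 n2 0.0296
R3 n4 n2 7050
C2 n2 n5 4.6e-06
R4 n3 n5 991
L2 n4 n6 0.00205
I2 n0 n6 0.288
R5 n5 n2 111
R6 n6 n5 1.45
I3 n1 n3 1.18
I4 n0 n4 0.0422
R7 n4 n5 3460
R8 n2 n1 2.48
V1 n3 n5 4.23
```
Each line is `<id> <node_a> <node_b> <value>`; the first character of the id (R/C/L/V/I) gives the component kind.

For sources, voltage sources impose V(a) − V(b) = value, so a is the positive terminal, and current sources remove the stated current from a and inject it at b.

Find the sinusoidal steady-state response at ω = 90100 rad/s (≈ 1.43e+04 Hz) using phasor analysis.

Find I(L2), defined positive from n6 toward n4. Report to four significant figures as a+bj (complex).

MNA unknowns: 6 node voltages V₁..V_6 plus 1 source current (V1)
L1: Y=0.000-0.02662j on G[2,4]
C1: Y=0.000+0.2433j on G[0,5]
R1: Y=0.2976+0.000j on G[1,2]
R2: Y=0.03049+0.000j on G[0,1]
I1: z[5]−=0.0296, z[2]+=0.0296
R3: Y=0.0001418+0.000j on G[4,2]
C2: Y=0.000+0.4145j on G[2,5]
R4: Y=0.001009+0.000j on G[3,5]
L2: Y=0.000-0.005414j on G[4,6]
I2: z[0]−=0.288, z[6]+=0.288
R5: Y=0.009009+0.000j on G[5,2]
R6: Y=0.6897+0.000j on G[6,5]
I3: z[1]−=1.18, z[3]+=1.18
I4: z[0]−=0.0422, z[4]+=0.0422
R7: Y=0.0002890+0.000j on G[4,5]
R8: Y=0.4032+0.000j on G[2,1]
V1: row V3−V5=4.23, i_V1 at 3,5
solve → V1=-1.856+0.9484j, V2=-0.2529+0.9896j, V3=4.111-1.590j, V4=-0.1200+1.871j, V5=-0.1189-1.590j, V6=0.3259-1.586j
aux → i_V1=1.176+0.000j

-0.01872-0.002414j A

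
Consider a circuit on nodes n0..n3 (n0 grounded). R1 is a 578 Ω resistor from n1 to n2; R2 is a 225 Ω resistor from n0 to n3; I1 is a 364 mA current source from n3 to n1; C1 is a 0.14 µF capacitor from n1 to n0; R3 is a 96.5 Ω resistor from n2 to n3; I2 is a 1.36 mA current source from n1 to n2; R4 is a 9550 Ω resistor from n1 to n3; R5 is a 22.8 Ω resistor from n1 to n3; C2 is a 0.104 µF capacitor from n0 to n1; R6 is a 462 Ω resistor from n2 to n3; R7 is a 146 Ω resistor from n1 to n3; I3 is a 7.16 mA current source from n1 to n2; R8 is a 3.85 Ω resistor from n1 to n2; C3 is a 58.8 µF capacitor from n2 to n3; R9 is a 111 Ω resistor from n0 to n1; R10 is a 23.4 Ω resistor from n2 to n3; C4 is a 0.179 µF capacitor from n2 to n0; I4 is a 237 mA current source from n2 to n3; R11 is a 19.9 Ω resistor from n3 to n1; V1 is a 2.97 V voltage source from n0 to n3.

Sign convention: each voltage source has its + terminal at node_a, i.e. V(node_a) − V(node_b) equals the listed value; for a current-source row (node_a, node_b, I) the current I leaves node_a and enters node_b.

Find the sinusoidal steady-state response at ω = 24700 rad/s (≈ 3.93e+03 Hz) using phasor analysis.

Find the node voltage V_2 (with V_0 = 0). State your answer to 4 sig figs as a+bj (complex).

Element admittances at ω=24700 rad/s:
  Y(R1) = 0.001730+0.000j S between n1,n2
  Y(R2) = 0.004444+0.000j S between n0,n3
  I1: injects 0.364 A into n1 (from n3)
  Y(C1) = 0.000+0.003458j S between n1,n0
  Y(R3) = 0.01036+0.000j S between n2,n3
  I2: injects 0.00136 A into n2 (from n1)
  Y(R4) = 0.0001047+0.000j S between n1,n3
  Y(R5) = 0.04386+0.000j S between n1,n3
  Y(C2) = 0.000+0.002569j S between n0,n1
  Y(R6) = 0.002165+0.000j S between n2,n3
  Y(R7) = 0.006849+0.000j S between n1,n3
  I3: injects 0.00716 A into n2 (from n1)
  Y(R8) = 0.2597+0.000j S between n1,n2
  Y(C3) = 0.000+1.452j S between n2,n3
  Y(R9) = 0.009009+0.000j S between n0,n1
  Y(R10) = 0.04274+0.000j S between n2,n3
  Y(C4) = 0.000+0.004421j S between n2,n0
  I4: injects 0.237 A into n3 (from n2)
  Y(R11) = 0.05025+0.000j S between n3,n1
  V1: constraint V(n0)−V(n3) = 2.97
Assemble and solve the 4×4 MNA system:
  V(n1)=-1.929+0.01278j  V(n2)=-2.953-0.02630j  V(n3)=-2.970+0.000j
  i(V1)=-0.03054-0.02457j

-2.953-0.02630j V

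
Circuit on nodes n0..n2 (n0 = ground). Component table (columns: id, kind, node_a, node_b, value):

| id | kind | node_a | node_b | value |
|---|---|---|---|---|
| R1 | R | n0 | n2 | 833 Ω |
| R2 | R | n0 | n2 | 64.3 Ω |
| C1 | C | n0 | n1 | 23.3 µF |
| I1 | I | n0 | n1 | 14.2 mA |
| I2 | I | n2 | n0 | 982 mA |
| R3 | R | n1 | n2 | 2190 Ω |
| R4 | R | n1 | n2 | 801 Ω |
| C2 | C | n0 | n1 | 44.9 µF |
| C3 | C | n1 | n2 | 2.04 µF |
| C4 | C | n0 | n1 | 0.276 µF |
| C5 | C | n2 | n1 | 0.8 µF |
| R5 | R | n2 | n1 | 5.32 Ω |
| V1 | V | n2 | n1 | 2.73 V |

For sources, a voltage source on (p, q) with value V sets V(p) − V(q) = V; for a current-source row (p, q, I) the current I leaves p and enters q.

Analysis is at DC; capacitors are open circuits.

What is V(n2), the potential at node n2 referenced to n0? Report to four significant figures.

Element admittances at DC:
  Y(R1) = 0.001200 S between n0,n2
  Y(R2) = 0.01555 S between n0,n2
  Y(C1) = 0.000 S between n0,n1
  I1: injects 0.0142 A into n1 (from n0)
  I2: injects 0.982 A into n0 (from n2)
  Y(R3) = 0.0004566 S between n1,n2
  Y(R4) = 0.001248 S between n1,n2
  Y(C2) = 0.000 S between n0,n1
  Y(C3) = 0.000 S between n1,n2
  Y(C4) = 0.000 S between n0,n1
  Y(C5) = 0.000 S between n2,n1
  Y(R5) = 0.1880 S between n2,n1
  V1: constraint V(n2)−V(n1) = 2.73
Assemble and solve the 3×3 MNA system:
  V(n1)=-60.50  V(n2)=-57.77
  i(V1)=-0.5320

-57.77 V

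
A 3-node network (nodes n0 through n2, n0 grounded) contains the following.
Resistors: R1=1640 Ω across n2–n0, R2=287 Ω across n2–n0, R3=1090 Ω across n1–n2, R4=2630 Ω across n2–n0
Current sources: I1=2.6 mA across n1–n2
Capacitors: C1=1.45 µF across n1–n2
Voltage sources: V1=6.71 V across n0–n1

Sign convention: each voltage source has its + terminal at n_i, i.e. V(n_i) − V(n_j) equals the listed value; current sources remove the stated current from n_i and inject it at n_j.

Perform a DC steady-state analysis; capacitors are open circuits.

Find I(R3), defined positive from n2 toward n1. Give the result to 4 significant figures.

MNA unknowns: 2 node voltages V₁..V_2 plus 1 source current (V1)
R1: Y=0.0006098 on G[2,0]
I1: z[1]−=0.0026, z[2]+=0.0026
C1: Y=0.000 on G[1,2]
R2: Y=0.003484 on G[2,0]
R3: Y=0.0009174 on G[1,2]
R4: Y=0.0003802 on G[2,0]
V1: row V0−V1=6.71, i_V1 at 0,1
solve → V1=-6.710, V2=-0.6595
aux → i_V1=-0.002951

0.005551 A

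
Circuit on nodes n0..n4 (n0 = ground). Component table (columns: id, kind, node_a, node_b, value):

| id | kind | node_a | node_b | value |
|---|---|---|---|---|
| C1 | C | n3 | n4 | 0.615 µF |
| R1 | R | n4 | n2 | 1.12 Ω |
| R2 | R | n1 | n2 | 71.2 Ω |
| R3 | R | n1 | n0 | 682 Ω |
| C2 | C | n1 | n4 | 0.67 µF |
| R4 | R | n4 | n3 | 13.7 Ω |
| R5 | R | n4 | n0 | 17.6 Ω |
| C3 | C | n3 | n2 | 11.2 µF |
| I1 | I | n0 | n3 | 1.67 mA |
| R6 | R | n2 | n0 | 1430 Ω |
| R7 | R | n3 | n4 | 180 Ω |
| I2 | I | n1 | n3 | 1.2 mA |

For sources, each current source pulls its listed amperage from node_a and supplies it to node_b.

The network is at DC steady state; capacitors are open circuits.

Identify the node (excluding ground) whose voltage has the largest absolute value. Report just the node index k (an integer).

3

MNA unknowns: 4 node voltages V₁..V_4
C1: Y=0.000 on G[3,4]
R1: Y=0.8929 on G[4,2]
R2: Y=0.01404 on G[1,2]
R3: Y=0.001466 on G[1,0]
C2: Y=0.000 on G[1,4]
R4: Y=0.07299 on G[4,3]
R5: Y=0.05682 on G[4,0]
C3: Y=0.000 on G[3,2]
I1: z[0]−=0.00167, z[3]+=0.00167
R6: Y=0.0006993 on G[2,0]
R7: Y=0.005556 on G[3,4]
I2: z[1]−=0.0012, z[3]+=0.0012
solve → V1=-0.05104, V2=0.02907, V3=0.06689, V4=0.03035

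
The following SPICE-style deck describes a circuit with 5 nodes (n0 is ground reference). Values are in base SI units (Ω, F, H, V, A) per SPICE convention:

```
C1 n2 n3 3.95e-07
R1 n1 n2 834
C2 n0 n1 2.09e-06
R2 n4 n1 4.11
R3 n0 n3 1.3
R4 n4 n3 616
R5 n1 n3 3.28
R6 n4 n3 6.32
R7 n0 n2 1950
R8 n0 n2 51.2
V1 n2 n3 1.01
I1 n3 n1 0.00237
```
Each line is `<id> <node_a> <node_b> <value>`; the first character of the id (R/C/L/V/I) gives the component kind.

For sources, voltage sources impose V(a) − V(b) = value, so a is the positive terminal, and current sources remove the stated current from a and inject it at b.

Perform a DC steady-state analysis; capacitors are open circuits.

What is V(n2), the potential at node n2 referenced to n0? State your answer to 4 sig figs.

0.9844 V

Element admittances at DC:
  Y(C1) = 0.000 S between n2,n3
  Y(R1) = 0.001199 S between n1,n2
  Y(C2) = 0.000 S between n0,n1
  Y(R2) = 0.2433 S between n4,n1
  Y(R3) = 0.7692 S between n0,n3
  Y(R4) = 0.001623 S between n4,n3
  Y(R5) = 0.3049 S between n1,n3
  Y(R6) = 0.1582 S between n4,n3
  Y(R7) = 0.0005128 S between n0,n2
  Y(R8) = 0.01953 S between n0,n2
  V1: constraint V(n2)−V(n3) = 1.01
  I1: injects 0.00237 A into n1 (from n3)
Assemble and solve the 5×5 MNA system:
  V(n1)=-0.01675  V(n2)=0.9844  V(n3)=-0.02565  V(n4)=-0.02028
  i(V1)=-0.02093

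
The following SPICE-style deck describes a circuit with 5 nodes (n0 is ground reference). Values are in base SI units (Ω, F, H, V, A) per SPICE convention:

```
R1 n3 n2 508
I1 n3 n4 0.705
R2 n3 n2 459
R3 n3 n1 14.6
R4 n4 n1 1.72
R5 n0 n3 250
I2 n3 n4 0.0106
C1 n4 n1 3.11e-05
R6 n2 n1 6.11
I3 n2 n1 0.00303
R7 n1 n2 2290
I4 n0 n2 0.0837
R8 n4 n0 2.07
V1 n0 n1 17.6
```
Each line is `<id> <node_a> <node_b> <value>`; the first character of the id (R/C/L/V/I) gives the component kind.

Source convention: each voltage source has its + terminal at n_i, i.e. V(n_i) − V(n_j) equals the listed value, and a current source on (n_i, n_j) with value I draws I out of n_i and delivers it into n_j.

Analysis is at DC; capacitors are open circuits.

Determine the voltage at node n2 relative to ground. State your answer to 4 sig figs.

-17.33 V

MNA unknowns: 4 node voltages V₁..V_4 plus 1 source current (V1)
R1: Y=0.001969 on G[3,2]
I1: z[3]−=0.705, z[4]+=0.705
R2: Y=0.002179 on G[3,2]
R3: Y=0.06849 on G[3,1]
R4: Y=0.5814 on G[4,1]
R5: Y=0.004000 on G[0,3]
I2: z[3]−=0.0106, z[4]+=0.0106
C1: Y=0.000 on G[4,1]
R6: Y=0.1637 on G[2,1]
I3: z[2]−=0.00303, z[1]+=0.00303
R7: Y=0.0004367 on G[1,2]
I4: z[0]−=0.0837, z[2]+=0.0837
R8: Y=0.4831 on G[4,0]
V1: row V0−V1=17.6, i_V1 at 0,1
solve → V1=-17.60, V2=-17.33, V3=-26.00, V4=-8.940
aux → i_V1=-4.507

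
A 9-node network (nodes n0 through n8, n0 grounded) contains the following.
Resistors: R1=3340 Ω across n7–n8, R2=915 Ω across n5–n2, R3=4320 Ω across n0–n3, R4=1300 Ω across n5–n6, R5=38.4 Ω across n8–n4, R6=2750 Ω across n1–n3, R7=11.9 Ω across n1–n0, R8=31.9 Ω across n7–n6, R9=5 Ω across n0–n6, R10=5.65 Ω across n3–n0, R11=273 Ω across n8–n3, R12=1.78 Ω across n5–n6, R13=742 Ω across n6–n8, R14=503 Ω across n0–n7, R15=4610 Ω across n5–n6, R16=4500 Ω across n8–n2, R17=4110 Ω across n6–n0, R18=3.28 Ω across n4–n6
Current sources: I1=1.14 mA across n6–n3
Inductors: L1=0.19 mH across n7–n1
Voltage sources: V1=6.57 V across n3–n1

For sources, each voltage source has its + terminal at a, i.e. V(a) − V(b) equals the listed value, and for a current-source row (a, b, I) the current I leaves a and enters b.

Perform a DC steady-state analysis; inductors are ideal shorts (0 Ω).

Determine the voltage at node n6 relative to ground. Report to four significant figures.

MNA unknowns: 8 node voltages V₁..V_8 plus 2 source currents (L1, V1)
R1: Y=0.0002994 on G[7,8]
R2: Y=0.001093 on G[5,2]
R3: Y=0.0002315 on G[0,3]
R4: Y=0.0007692 on G[5,6]
R5: Y=0.02604 on G[8,4]
R6: Y=0.0003636 on G[1,3]
I1: z[6]−=0.00114, z[3]+=0.00114
R7: Y=0.08403 on G[1,0]
R8: Y=0.03135 on G[7,6]
R9: Y=0.2000 on G[0,6]
R10: Y=0.1770 on G[3,0]
L1: row V7−V1=0, i_L1 at 7,1
R11: Y=0.003663 on G[8,3]
R12: Y=0.5618 on G[5,6]
R13: Y=0.001348 on G[6,8]
R14: Y=0.001988 on G[0,7]
R15: Y=0.0002169 on G[5,6]
R16: Y=0.0002222 on G[8,2]
R17: Y=0.0002433 on G[6,0]
R18: Y=0.3049 on G[4,6]
V1: row V3−V1=6.57, i_V1 at 3,1
solve → V1=-4.033, V2=-0.4549, V3=2.537, V4=-0.4860, V5=-0.5129, V6=-0.5130, V7=-4.033, V8=-0.1698
aux → i_L1=0.1195, i_V1=-0.4608

-0.5130 V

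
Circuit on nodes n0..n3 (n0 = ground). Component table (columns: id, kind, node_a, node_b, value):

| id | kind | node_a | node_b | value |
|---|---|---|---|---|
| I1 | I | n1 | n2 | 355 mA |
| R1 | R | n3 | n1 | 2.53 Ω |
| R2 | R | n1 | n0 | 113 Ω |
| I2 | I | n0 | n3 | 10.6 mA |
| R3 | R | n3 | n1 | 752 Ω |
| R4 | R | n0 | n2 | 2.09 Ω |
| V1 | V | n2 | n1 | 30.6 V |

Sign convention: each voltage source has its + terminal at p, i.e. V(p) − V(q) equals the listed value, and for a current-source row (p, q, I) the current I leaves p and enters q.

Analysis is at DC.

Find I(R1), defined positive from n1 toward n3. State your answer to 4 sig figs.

Apply KCL at each of the 3 non-ground nodes and solve the resulting linear system.
Node n1: branches {I1, R1, R2, R3, V1} → V_1 = -30.02
Node n2: branches {I1, R4, V1} → V_2 = 0.5774
Node n3: branches {R1, I2, R3} → V_3 = -30.00
Source currents: i(V1)=0.07871

-0.01056 A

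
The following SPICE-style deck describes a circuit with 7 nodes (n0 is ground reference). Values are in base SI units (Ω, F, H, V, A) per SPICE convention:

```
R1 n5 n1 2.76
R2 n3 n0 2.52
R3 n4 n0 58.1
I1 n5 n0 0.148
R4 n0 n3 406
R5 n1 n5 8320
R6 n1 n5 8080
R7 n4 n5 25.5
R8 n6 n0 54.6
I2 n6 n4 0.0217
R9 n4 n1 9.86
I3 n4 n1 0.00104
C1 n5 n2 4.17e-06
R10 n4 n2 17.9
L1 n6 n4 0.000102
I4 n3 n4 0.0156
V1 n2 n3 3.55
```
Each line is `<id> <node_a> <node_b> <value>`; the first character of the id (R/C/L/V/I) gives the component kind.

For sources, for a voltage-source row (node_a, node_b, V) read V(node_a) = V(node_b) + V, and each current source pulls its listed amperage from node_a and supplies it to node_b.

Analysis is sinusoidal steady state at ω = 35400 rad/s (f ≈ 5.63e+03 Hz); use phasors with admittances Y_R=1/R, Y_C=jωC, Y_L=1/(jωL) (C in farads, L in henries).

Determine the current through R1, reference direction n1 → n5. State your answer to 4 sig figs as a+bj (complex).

Element admittances at ω=35400 rad/s:
  Y(R1) = 0.3623+0.000j S between n5,n1
  Y(R2) = 0.3968+0.000j S between n3,n0
  Y(R3) = 0.01721+0.000j S between n4,n0
  I1: injects 0.148 A into n0 (from n5)
  Y(R4) = 0.002463+0.000j S between n0,n3
  Y(R5) = 0.0001202+0.000j S between n1,n5
  Y(R6) = 0.0001238+0.000j S between n1,n5
  Y(R7) = 0.03922+0.000j S between n4,n5
  Y(R8) = 0.01832+0.000j S between n6,n0
  I2: injects 0.0217 A into n4 (from n6)
  Y(R9) = 0.1014+0.000j S between n4,n1
  I3: injects 0.00104 A into n1 (from n4)
  Y(C1) = 0.000+0.1476j S between n5,n2
  Y(R10) = 0.05587+0.000j S between n4,n2
  Y(L1) = 0.000-0.2769j S between n6,n4
  I4: injects 0.0156 A into n4 (from n3)
  V1: constraint V(n2)−V(n3) = 3.55
Assemble and solve the 7×7 MNA system:
  V(n1)=2.518+1.050j  V(n2)=2.972-0.04818j  V(n3)=-0.5777-0.04818j  V(n4)=2.312+0.6616j  V(n5)=2.573+1.159j  V(n6)=2.340+0.4285j
  i(V1)=-0.2151-0.01924j

-0.01989-0.03937j A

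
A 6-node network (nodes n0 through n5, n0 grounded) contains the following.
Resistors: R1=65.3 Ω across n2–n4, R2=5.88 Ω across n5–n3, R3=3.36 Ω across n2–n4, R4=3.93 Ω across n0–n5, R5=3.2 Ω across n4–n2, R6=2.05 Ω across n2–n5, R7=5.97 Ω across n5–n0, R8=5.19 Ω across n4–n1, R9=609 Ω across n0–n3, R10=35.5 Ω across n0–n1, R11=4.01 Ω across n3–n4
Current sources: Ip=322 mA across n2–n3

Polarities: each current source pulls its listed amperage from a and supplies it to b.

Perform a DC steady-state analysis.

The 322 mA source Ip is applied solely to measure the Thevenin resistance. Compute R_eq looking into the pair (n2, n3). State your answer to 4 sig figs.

R_eq = 3.275 Ω

Apply KCL at each of the 5 non-ground nodes and solve the resulting linear system.
Node n1: branches {R8, R10} → V_1 = 0.01790
Node n2: branches {R1, R3, R5, R6, Ip} → V_2 = -0.2796
Node n3: branches {R2, R9, R11, Ip} → V_3 = 0.7751
Node n4: branches {R1, R3, R5, R8, R11} → V_4 = 0.02052
Node n5: branches {R2, R4, R6, R7} → V_5 = -0.004211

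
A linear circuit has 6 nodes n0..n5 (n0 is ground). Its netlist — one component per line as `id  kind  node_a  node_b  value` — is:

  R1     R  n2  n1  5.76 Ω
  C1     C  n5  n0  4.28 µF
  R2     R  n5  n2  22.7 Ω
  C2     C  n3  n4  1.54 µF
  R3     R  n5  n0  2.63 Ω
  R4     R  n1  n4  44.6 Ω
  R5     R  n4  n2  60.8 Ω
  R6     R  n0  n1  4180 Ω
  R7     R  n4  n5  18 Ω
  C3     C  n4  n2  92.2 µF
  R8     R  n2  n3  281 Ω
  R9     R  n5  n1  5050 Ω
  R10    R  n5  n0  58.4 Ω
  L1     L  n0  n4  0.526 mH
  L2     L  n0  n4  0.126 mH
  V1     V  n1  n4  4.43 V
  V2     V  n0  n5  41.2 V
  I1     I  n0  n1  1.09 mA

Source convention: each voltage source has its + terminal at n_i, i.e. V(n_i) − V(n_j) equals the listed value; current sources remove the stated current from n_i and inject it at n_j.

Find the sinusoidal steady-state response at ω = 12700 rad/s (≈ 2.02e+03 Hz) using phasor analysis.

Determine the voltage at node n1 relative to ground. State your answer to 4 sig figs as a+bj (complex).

Apply KCL at each of the 5 non-ground nodes and solve the resulting linear system.
Node n1: branches {R1, R4, R6, R9, V1, I1} → V_1 = 3.804-5.230j
Node n2: branches {R1, R2, R5, C3, R8} → V_2 = -0.6062-4.357j
Node n3: branches {C2, R8} → V_3 = -0.4714-5.205j
Node n4: branches {C2, R4, R5, R7, C3, L1, L2, V1} → V_4 = -0.6258-5.230j
Node n5: branches {C1, R2, R3, R7, R9, R10, V2} → V_5 = -41.20+0.000j
Source currents: i(V1)=-0.8738+0.1539j, i(V2)=-20.42-1.756j

3.804-5.230j V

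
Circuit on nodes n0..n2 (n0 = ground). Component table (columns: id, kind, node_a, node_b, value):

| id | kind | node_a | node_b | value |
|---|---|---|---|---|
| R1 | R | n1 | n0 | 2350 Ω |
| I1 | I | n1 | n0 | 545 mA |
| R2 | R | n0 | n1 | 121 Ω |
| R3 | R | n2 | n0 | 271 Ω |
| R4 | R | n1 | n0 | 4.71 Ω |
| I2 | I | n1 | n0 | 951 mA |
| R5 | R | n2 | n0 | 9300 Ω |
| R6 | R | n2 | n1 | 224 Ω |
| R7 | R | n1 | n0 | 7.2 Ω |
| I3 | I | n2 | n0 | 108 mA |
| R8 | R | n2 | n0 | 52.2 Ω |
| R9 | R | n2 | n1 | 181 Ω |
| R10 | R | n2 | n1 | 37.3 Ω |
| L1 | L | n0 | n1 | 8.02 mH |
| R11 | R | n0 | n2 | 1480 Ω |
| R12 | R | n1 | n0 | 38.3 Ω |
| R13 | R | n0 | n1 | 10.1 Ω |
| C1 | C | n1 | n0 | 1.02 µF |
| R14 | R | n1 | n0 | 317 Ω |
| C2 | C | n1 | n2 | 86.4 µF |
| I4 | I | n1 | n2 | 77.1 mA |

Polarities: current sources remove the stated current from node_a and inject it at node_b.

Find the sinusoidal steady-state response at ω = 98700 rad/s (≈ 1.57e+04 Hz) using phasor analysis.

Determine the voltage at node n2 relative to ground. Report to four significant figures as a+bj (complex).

-3.022+0.5821j V

Element admittances at ω=98700 rad/s:
  Y(R1) = 0.0004255+0.000j S between n1,n0
  I1: injects 0.545 A into n0 (from n1)
  Y(R2) = 0.008264+0.000j S between n0,n1
  Y(R3) = 0.003690+0.000j S between n2,n0
  Y(R4) = 0.2123+0.000j S between n1,n0
  I2: injects 0.951 A into n0 (from n1)
  Y(R5) = 0.0001075+0.000j S between n2,n0
  Y(R6) = 0.004464+0.000j S between n2,n1
  Y(R7) = 0.1389+0.000j S between n1,n0
  I3: injects 0.108 A into n0 (from n2)
  Y(R8) = 0.01916+0.000j S between n2,n0
  Y(R9) = 0.005525+0.000j S between n2,n1
  Y(R10) = 0.02681+0.000j S between n2,n1
  Y(L1) = 0.000-0.001263j S between n0,n1
  Y(R11) = 0.0006757+0.000j S between n0,n2
  Y(R12) = 0.02611+0.000j S between n1,n0
  Y(R13) = 0.09901+0.000j S between n0,n1
  Y(C1) = 0.000+0.1007j S between n1,n0
  Y(R14) = 0.003155+0.000j S between n1,n0
  Y(C2) = 0.000+8.528j S between n1,n2
  I4: injects 0.0771 A into n2 (from n1)
Assemble and solve the 2×2 MNA system:
  V(n1)=-3.020+0.5868j  V(n2)=-3.022+0.5821j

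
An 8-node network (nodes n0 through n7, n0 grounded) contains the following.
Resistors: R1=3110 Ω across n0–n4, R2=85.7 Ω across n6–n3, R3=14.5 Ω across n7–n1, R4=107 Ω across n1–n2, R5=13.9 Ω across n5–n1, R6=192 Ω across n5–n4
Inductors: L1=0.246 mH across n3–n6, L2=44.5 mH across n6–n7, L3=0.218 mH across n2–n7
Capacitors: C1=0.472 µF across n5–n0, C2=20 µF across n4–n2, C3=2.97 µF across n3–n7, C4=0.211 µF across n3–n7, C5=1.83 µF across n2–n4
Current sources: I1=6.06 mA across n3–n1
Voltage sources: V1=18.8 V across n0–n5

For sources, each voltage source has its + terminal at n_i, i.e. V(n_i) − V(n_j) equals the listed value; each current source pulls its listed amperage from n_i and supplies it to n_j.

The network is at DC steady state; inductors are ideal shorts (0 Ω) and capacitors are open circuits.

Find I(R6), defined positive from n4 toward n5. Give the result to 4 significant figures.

0.005694 A

MNA unknowns: 7 node voltages V₁..V_7 plus 4 source currents (L1, L2, L3, V1)
R1: Y=0.0003215 on G[0,4]
L1: row V3−V6=0, i_L1 at 3,6
C1: Y=0.000 on G[5,0]
C2: Y=0.000 on G[4,2]
R2: Y=0.01167 on G[6,3]
R3: Y=0.06897 on G[7,1]
L2: row V6−V7=0, i_L2 at 6,7
C3: Y=0.000 on G[3,7]
C4: Y=0.000 on G[3,7]
R4: Y=0.009346 on G[1,2]
L3: row V2−V7=0, i_L3 at 2,7
R5: Y=0.07194 on G[5,1]
R6: Y=0.005208 on G[5,4]
C5: Y=0.000 on G[2,4]
I1: z[3]−=0.00606, z[1]+=0.00606
V1: row V0−V5=18.8, i_V1 at 0,5
solve → V1=-18.80, V2=-18.88, V3=-18.88, V4=-17.71, V5=-18.80, V6=-18.88, V7=-18.88
aux → i_L1=-0.006060, i_L2=-0.006060, i_L3=0.0007232, i_V1=-0.005694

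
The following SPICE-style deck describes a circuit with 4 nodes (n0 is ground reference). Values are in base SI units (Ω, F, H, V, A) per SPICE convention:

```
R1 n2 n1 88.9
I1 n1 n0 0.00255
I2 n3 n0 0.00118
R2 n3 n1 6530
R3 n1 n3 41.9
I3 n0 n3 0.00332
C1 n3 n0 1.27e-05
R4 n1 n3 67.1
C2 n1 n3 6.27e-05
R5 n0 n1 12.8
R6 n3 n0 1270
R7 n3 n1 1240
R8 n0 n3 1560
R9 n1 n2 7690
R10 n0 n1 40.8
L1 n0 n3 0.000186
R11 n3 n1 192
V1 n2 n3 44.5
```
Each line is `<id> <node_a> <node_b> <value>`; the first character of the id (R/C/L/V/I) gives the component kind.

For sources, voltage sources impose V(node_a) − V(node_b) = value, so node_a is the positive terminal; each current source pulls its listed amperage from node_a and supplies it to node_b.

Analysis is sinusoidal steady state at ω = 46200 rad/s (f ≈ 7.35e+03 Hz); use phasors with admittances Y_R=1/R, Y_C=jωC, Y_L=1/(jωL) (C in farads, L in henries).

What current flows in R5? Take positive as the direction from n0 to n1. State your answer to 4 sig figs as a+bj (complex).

Element admittances at ω=46200 rad/s:
  Y(R1) = 0.01125+0.000j S between n2,n1
  I1: injects 0.00255 A into n0 (from n1)
  I2: injects 0.00118 A into n0 (from n3)
  Y(R2) = 0.0001531+0.000j S between n3,n1
  Y(R3) = 0.02387+0.000j S between n1,n3
  I3: injects 0.00332 A into n3 (from n0)
  Y(C1) = 0.000+0.5867j S between n3,n0
  Y(R4) = 0.01490+0.000j S between n1,n3
  Y(C2) = 0.000+2.897j S between n1,n3
  Y(R5) = 0.07812+0.000j S between n0,n1
  Y(R6) = 0.0007874+0.000j S between n3,n0
  Y(R7) = 0.0008065+0.000j S between n3,n1
  Y(R8) = 0.0006410+0.000j S between n0,n3
  Y(R9) = 0.0001300+0.000j S between n1,n2
  Y(R10) = 0.02451+0.000j S between n0,n1
  Y(L1) = 0.000-0.1164j S between n0,n3
  Y(R11) = 0.005208+0.000j S between n3,n1
  V1: constraint V(n2)−V(n3) = 44.5
Assemble and solve the 4×4 MNA system:
  V(n1)=0.04428-0.1615j  V(n2)=44.54+0.01064j  V(n3)=0.03521+0.01064j
  i(V1)=-0.5062-0.001959j

-0.003460+0.01262j A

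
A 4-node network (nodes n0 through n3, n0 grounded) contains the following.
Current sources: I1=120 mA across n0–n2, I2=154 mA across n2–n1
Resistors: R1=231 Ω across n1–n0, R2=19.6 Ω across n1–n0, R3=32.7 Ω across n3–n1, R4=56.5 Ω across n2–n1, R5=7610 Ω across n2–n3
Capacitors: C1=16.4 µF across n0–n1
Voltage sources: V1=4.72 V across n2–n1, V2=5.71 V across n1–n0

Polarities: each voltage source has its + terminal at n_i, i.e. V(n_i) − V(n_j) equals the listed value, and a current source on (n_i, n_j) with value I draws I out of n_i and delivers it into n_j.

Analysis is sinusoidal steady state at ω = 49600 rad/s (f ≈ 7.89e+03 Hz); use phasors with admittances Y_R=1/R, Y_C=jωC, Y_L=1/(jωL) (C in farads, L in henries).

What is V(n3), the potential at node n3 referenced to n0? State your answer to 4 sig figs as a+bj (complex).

5.730+0.000j V

Element admittances at ω=49600 rad/s:
  I1: injects 0.12 A into n2 (from n0)
  I2: injects 0.154 A into n1 (from n2)
  Y(R1) = 0.004329+0.000j S between n1,n0
  Y(C1) = 0.000+0.8134j S between n0,n1
  Y(R2) = 0.05102+0.000j S between n1,n0
  Y(R3) = 0.03058+0.000j S between n3,n1
  Y(R4) = 0.01770+0.000j S between n2,n1
  Y(R5) = 0.0001314+0.000j S between n2,n3
  V1: constraint V(n2)−V(n1) = 4.72
  V2: constraint V(n1)−V(n0) = 5.71
Assemble and solve the 5×5 MNA system:
  V(n1)=5.710+0.000j  V(n2)=10.43+0.000j  V(n3)=5.730+0.000j
  i(V1)=-0.1182+0.000j  i(V2)=-0.1960-4.645j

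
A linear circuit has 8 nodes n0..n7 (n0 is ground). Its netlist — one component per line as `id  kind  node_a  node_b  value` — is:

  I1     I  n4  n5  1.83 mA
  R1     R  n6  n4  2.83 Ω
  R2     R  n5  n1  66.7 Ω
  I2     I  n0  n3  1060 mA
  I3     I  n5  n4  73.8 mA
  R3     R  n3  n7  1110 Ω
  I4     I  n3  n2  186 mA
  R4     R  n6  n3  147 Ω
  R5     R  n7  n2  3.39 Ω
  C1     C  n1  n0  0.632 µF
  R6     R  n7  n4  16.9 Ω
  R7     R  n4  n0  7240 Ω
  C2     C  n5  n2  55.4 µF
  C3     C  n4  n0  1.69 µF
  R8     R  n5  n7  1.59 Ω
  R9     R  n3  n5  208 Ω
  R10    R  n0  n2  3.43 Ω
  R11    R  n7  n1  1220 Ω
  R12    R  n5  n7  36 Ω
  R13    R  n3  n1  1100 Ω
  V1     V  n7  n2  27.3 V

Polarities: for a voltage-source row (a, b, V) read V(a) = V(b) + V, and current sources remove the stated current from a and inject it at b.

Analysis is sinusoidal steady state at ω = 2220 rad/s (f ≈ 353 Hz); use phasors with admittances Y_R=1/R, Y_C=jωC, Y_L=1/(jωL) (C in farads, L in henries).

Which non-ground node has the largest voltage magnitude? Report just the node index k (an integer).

Apply KCL at each of the 7 non-ground nodes and solve the resulting linear system.
Node n1: branches {R2, C1, R11, R13} → V_1 = 33.51-8.214j
Node n2: branches {I4, R5, C2, R10, V1} → V_2 = 3.536-0.6582j
Node n3: branches {I2, R3, I4, R4, R9, R13} → V_3 = 100.6-4.299j
Node n4: branches {I1, R1, I3, R6, R7, C3} → V_4 = 38.73-3.227j
Node n5: branches {I1, R2, I3, C2, R8, R9, R12} → V_5 = 30.36-5.729j
Node n6: branches {R1, R4} → V_6 = 39.90-3.248j
Node n7: branches {R3, R5, R6, R8, R11, R12, V1} → V_7 = 30.84-0.6582j
Source currents: i(V1)=-7.832-3.491j

3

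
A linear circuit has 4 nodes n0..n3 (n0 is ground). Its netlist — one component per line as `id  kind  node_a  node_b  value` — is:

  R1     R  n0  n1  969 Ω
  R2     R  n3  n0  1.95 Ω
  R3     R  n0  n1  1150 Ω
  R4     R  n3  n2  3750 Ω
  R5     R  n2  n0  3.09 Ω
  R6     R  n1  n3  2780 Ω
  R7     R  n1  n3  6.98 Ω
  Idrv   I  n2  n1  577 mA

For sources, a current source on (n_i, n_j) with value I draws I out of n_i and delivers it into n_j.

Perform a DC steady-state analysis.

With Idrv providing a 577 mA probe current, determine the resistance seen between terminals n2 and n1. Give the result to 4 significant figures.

R_eq = 11.85 Ω

Element admittances at DC:
  Y(R1) = 0.001032 S between n0,n1
  Y(R2) = 0.5128 S between n3,n0
  Y(R3) = 0.0008696 S between n0,n1
  Y(R4) = 0.0002667 S between n3,n2
  Y(R5) = 0.3236 S between n2,n0
  Y(R6) = 0.0003597 S between n1,n3
  Y(R7) = 0.1433 S between n1,n3
  Idrv: injects 0.577 A into n1 (from n2)
Assemble and solve the 3×3 MNA system:
  V(n1)=5.055  V(n2)=-1.781  V(n3)=1.105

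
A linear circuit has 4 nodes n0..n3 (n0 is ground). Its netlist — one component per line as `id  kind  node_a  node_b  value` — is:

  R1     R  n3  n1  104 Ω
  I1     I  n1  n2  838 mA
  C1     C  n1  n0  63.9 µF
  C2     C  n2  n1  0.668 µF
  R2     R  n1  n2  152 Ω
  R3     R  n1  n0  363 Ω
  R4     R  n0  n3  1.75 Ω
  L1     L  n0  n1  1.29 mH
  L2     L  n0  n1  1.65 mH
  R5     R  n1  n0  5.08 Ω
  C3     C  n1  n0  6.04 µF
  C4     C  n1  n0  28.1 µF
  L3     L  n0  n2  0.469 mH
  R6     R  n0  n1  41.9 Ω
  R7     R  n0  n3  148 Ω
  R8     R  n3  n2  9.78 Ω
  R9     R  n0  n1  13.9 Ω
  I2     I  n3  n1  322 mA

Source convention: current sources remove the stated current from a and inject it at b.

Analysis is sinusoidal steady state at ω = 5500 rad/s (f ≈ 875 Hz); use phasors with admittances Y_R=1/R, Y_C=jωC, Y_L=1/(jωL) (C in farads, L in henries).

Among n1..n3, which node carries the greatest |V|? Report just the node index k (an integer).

2

Apply KCL at each of the 3 non-ground nodes and solve the resulting linear system.
Node n1: branches {R1, I1, C1, C2, R2, R3, L1, L2, R5, C3, C4, R6, R9, I2} → V_1 = -0.8686+0.8683j
Node n2: branches {I1, C2, R2, L3, R8} → V_2 = 0.4585+1.920j
Node n3: branches {R1, R4, R7, R8, I2} → V_3 = -0.4108+0.2966j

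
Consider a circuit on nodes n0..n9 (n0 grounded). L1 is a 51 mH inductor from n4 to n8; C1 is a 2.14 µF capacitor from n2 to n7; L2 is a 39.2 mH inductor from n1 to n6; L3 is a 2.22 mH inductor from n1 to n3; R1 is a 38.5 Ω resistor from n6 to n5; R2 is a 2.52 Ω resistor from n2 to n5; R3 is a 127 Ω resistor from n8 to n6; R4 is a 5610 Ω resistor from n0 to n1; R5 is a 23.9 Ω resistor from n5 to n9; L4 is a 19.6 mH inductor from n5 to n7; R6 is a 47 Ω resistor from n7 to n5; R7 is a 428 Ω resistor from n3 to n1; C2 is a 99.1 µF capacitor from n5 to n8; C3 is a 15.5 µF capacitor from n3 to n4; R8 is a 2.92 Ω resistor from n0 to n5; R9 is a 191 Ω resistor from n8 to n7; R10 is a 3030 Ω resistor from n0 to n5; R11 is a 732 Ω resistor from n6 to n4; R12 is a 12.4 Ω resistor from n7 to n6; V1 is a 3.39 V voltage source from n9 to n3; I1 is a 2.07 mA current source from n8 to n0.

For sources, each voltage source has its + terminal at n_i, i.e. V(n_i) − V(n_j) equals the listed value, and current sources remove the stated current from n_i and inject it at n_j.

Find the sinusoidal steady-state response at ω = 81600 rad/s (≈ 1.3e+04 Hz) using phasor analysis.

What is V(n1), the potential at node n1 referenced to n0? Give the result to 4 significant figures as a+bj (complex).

Apply KCL at each of the 9 non-ground nodes and solve the resulting linear system.
Node n1: branches {L2, L3, R4, R7} → V_1 = -3.093-0.01488j
Node n2: branches {C1, R2} → V_2 = -0.01131-0.0003885j
Node n3: branches {L3, R7, C3, V1} → V_3 = -3.275-0.03946j
Node n4: branches {L1, C3, R11} → V_4 = -3.276-0.04296j
Node n5: branches {R1, R2, R5, L4, R6, C2, R8, R10} → V_5 = -0.004430+7.739e-06j
Node n6: branches {L2, R1, R3, R11, R12} → V_6 = -0.04850+0.01834j
Node n7: branches {C1, L4, R6, R9, R12} → V_7 = -0.01221+0.01524j
Node n8: branches {L1, R3, C2, R9, I1} → V_8 = -0.004306+0.0003132j
Node n9: branches {R5, V1} → V_9 = 0.1146-0.03946j
Source currents: i(V1)=-0.004981+0.001652j

-3.093-0.01488j V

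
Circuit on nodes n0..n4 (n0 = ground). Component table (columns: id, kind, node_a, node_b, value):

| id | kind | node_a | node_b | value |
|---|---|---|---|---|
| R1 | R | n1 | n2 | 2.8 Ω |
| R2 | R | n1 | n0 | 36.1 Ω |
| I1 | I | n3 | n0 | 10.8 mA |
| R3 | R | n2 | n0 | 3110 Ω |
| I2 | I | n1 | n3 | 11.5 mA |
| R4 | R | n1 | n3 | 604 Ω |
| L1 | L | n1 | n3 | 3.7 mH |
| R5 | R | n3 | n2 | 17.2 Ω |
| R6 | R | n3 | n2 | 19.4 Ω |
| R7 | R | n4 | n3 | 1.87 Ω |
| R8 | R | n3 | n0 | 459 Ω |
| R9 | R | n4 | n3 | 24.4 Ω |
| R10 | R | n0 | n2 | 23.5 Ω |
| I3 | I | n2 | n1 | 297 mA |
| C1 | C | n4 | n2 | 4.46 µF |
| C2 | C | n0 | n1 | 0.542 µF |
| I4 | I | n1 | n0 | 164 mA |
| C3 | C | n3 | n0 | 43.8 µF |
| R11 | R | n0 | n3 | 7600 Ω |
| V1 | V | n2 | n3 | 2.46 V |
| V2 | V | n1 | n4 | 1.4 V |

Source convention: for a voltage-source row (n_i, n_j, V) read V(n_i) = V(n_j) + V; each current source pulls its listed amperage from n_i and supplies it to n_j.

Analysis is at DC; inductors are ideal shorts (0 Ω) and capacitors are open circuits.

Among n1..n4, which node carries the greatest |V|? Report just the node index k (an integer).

Apply KCL at each of the 4 non-ground nodes and solve the resulting linear system.
Node n1: branches {R1, R2, I2, R4, L1, I3, C2, I4, V2} → V_1 = -3.845
Node n2: branches {R1, R3, R5, R6, R10, I3, C1, V1} → V_2 = -1.385
Node n3: branches {I1, I2, R4, L1, R5, R6, R7, R8, R9, C3, R11, V1} → V_3 = -3.845
Node n4: branches {R7, R9, C1, V2} → V_4 = -5.245
Source currents: i(L1)=1.913, i(V1)=-1.386, i(V2)=-0.8060

4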